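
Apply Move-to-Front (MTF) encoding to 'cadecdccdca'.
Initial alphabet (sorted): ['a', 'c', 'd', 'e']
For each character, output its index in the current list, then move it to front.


MTF encoding:
'c': index 1 in ['a', 'c', 'd', 'e'] -> ['c', 'a', 'd', 'e']
'a': index 1 in ['c', 'a', 'd', 'e'] -> ['a', 'c', 'd', 'e']
'd': index 2 in ['a', 'c', 'd', 'e'] -> ['d', 'a', 'c', 'e']
'e': index 3 in ['d', 'a', 'c', 'e'] -> ['e', 'd', 'a', 'c']
'c': index 3 in ['e', 'd', 'a', 'c'] -> ['c', 'e', 'd', 'a']
'd': index 2 in ['c', 'e', 'd', 'a'] -> ['d', 'c', 'e', 'a']
'c': index 1 in ['d', 'c', 'e', 'a'] -> ['c', 'd', 'e', 'a']
'c': index 0 in ['c', 'd', 'e', 'a'] -> ['c', 'd', 'e', 'a']
'd': index 1 in ['c', 'd', 'e', 'a'] -> ['d', 'c', 'e', 'a']
'c': index 1 in ['d', 'c', 'e', 'a'] -> ['c', 'd', 'e', 'a']
'a': index 3 in ['c', 'd', 'e', 'a'] -> ['a', 'c', 'd', 'e']


Output: [1, 1, 2, 3, 3, 2, 1, 0, 1, 1, 3]


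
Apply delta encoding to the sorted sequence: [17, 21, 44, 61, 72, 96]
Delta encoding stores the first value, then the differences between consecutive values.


First value: 17
Deltas:
  21 - 17 = 4
  44 - 21 = 23
  61 - 44 = 17
  72 - 61 = 11
  96 - 72 = 24


Delta encoded: [17, 4, 23, 17, 11, 24]


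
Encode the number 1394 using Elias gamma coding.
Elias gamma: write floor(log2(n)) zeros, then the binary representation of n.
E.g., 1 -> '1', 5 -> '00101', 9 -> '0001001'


num_bits = floor(log2(1394)) + 1 = 11
leading_zeros = num_bits - 1 = 10
binary(1394) = 10101110010

Elias gamma(1394) = '0000000000' + '10101110010' = 000000000010101110010 (21 bits)


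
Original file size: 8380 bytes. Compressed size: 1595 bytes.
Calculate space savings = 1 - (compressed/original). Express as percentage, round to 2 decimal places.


ratio = compressed/original = 1595/8380 = 0.190334
savings = 1 - ratio = 1 - 0.190334 = 0.809666
as a percentage: 0.809666 * 100 = 80.97%

Space savings = 1 - 1595/8380 = 80.97%


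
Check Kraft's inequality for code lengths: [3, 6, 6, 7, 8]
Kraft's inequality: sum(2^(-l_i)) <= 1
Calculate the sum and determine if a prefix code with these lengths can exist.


Sum = 2^(-3) + 2^(-6) + 2^(-6) + 2^(-7) + 2^(-8)
    = 0.125 + 0.015625 + 0.015625 + 0.0078125 + 0.00390625
    = 43/256 = 0.16796875
Since 0.16796875 <= 1, Kraft's inequality IS satisfied.
A prefix code with these lengths CAN exist.

Kraft sum = 0.16796875. Satisfied.


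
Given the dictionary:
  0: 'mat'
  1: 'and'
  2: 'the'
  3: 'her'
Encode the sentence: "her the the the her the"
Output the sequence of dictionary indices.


Look up each word in the dictionary:
  'her' -> 3
  'the' -> 2
  'the' -> 2
  'the' -> 2
  'her' -> 3
  'the' -> 2

Encoded: [3, 2, 2, 2, 3, 2]


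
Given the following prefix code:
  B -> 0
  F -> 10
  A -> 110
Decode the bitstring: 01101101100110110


Decoding step by step:
Bits 0 -> B
Bits 110 -> A
Bits 110 -> A
Bits 110 -> A
Bits 0 -> B
Bits 110 -> A
Bits 110 -> A


Decoded message: BAAABAA


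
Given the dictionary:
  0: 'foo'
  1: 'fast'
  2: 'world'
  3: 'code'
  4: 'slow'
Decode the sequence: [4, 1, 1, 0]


Look up each index in the dictionary:
  4 -> 'slow'
  1 -> 'fast'
  1 -> 'fast'
  0 -> 'foo'

Decoded: "slow fast fast foo"


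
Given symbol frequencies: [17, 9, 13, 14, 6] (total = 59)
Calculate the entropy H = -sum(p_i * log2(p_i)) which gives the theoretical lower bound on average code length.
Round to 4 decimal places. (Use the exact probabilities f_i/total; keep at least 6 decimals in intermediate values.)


Per-symbol terms -p_i * log2(p_i) with p_i = f_i/59:
  p = 17/59 = 0.288136: log2(p) = -1.795180, -p*log2(p) = 0.517255
  p = 9/59 = 0.152542: log2(p) = -2.712718, -p*log2(p) = 0.413804
  p = 13/59 = 0.220339: log2(p) = -2.182203, -p*log2(p) = 0.480824
  p = 14/59 = 0.237288: log2(p) = -2.075288, -p*log2(p) = 0.492441
  p = 6/59 = 0.101695: log2(p) = -3.297681, -p*log2(p) = 0.335357
H = 0.517255 + 0.413804 + 0.480824 + 0.492441 + 0.335357 = 2.239681

H = 2.2397 bits/symbol


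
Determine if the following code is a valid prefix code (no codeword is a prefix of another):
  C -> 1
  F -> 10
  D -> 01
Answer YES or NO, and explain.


Checking each pair (does one codeword prefix another?):
  C='1' vs F='10': prefix -- VIOLATION

NO -- this is NOT a valid prefix code. C (1) is a prefix of F (10).


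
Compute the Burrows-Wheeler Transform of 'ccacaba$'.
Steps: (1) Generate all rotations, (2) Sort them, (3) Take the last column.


Rotations (sorted):
  0: $ccacaba -> last char: a
  1: a$ccacab -> last char: b
  2: aba$ccac -> last char: c
  3: acaba$cc -> last char: c
  4: ba$ccaca -> last char: a
  5: caba$cca -> last char: a
  6: cacaba$c -> last char: c
  7: ccacaba$ -> last char: $


BWT = abccaac$


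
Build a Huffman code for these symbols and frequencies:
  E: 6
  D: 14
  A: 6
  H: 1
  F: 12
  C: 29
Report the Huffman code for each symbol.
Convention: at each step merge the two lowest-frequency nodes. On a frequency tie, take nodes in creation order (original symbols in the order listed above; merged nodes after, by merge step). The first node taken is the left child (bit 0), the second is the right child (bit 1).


Huffman tree construction:
Step 1: Merge H(1) + E(6) = 7
Step 2: Merge A(6) + (H+E)(7) = 13
Step 3: Merge F(12) + (A+(H+E))(13) = 25
Step 4: Merge D(14) + (F+(A+(H+E)))(25) = 39
Step 5: Merge C(29) + (D+(F+(A+(H+E))))(39) = 68
Read each symbol's code off the tree from the root (left child = 0, right child = 1).

Codes:
  E: 11111 (length 5)
  D: 10 (length 2)
  A: 1110 (length 4)
  H: 11110 (length 5)
  F: 110 (length 3)
  C: 0 (length 1)
Average code length: 152/68 = 2.2353 bits/symbol


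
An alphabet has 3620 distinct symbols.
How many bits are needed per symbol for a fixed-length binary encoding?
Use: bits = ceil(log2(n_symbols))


log2(3620) = 11.8218
Bracket: 2^11 = 2048 < 3620 <= 2^12 = 4096
So ceil(log2(3620)) = 12

bits = ceil(log2(3620)) = ceil(11.8218) = 12 bits


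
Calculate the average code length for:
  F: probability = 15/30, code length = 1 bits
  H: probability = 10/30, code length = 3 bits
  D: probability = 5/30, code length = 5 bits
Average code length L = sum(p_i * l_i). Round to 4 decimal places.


Weighted contributions p_i * l_i:
  F: (15/30) * 1 = 15/30
  H: (10/30) * 3 = 30/30
  D: (5/30) * 5 = 25/30
Sum = (15 + 30 + 25)/30 = 70/30

L = 70/30 = 2.3333 bits/symbol


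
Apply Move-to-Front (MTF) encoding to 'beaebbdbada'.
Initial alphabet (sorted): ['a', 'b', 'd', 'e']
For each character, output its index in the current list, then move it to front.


MTF encoding:
'b': index 1 in ['a', 'b', 'd', 'e'] -> ['b', 'a', 'd', 'e']
'e': index 3 in ['b', 'a', 'd', 'e'] -> ['e', 'b', 'a', 'd']
'a': index 2 in ['e', 'b', 'a', 'd'] -> ['a', 'e', 'b', 'd']
'e': index 1 in ['a', 'e', 'b', 'd'] -> ['e', 'a', 'b', 'd']
'b': index 2 in ['e', 'a', 'b', 'd'] -> ['b', 'e', 'a', 'd']
'b': index 0 in ['b', 'e', 'a', 'd'] -> ['b', 'e', 'a', 'd']
'd': index 3 in ['b', 'e', 'a', 'd'] -> ['d', 'b', 'e', 'a']
'b': index 1 in ['d', 'b', 'e', 'a'] -> ['b', 'd', 'e', 'a']
'a': index 3 in ['b', 'd', 'e', 'a'] -> ['a', 'b', 'd', 'e']
'd': index 2 in ['a', 'b', 'd', 'e'] -> ['d', 'a', 'b', 'e']
'a': index 1 in ['d', 'a', 'b', 'e'] -> ['a', 'd', 'b', 'e']


Output: [1, 3, 2, 1, 2, 0, 3, 1, 3, 2, 1]


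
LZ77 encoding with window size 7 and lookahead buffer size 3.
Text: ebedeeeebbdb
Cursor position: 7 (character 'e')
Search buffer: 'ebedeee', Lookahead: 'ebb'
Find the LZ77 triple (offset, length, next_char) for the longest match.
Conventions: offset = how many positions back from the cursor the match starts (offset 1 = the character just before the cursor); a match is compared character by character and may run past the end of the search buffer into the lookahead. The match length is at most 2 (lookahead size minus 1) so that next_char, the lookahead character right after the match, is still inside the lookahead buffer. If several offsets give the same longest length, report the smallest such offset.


Try each offset into the search buffer:
  offset=1 (pos 6, char 'e'): match length 1
  offset=2 (pos 5, char 'e'): match length 1
  offset=3 (pos 4, char 'e'): match length 1
  offset=4 (pos 3, char 'd'): match length 0
  offset=5 (pos 2, char 'e'): match length 1
  offset=6 (pos 1, char 'b'): match length 0
  offset=7 (pos 0, char 'e'): match length 2
Longest match has length 2 at offset 7.
next_char = character at position 7 + 2 = 9 -> 'b'

Best match: offset=7, length=2 (matching 'eb' starting at position 0)
LZ77 triple: (7, 2, 'b')


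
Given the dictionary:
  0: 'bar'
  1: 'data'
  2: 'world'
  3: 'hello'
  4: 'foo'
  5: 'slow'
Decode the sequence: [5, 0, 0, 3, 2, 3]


Look up each index in the dictionary:
  5 -> 'slow'
  0 -> 'bar'
  0 -> 'bar'
  3 -> 'hello'
  2 -> 'world'
  3 -> 'hello'

Decoded: "slow bar bar hello world hello"


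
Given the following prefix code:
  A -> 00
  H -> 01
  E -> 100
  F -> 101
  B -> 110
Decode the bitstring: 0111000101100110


Decoding step by step:
Bits 01 -> H
Bits 110 -> B
Bits 00 -> A
Bits 101 -> F
Bits 100 -> E
Bits 110 -> B


Decoded message: HBAFEB


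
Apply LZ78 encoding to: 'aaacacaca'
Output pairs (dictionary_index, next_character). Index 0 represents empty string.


LZ78 encoding steps:
Dictionary: {0: ''}
Step 1: w='' (idx 0), next='a' -> output (0, 'a'), add 'a' as idx 1
Step 2: w='a' (idx 1), next='a' -> output (1, 'a'), add 'aa' as idx 2
Step 3: w='' (idx 0), next='c' -> output (0, 'c'), add 'c' as idx 3
Step 4: w='a' (idx 1), next='c' -> output (1, 'c'), add 'ac' as idx 4
Step 5: w='ac' (idx 4), next='a' -> output (4, 'a'), add 'aca' as idx 5


Encoded: [(0, 'a'), (1, 'a'), (0, 'c'), (1, 'c'), (4, 'a')]


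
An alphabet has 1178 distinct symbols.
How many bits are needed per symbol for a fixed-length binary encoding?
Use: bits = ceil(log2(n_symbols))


log2(1178) = 10.2021
Bracket: 2^10 = 1024 < 1178 <= 2^11 = 2048
So ceil(log2(1178)) = 11

bits = ceil(log2(1178)) = ceil(10.2021) = 11 bits


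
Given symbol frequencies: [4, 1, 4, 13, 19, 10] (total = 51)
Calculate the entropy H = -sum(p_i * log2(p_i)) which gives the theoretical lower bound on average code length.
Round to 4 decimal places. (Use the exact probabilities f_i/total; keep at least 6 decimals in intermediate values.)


Per-symbol terms -p_i * log2(p_i) with p_i = f_i/51:
  p = 4/51 = 0.078431: log2(p) = -3.672425, -p*log2(p) = 0.288033
  p = 1/51 = 0.019608: log2(p) = -5.672425, -p*log2(p) = 0.111224
  p = 4/51 = 0.078431: log2(p) = -3.672425, -p*log2(p) = 0.288033
  p = 13/51 = 0.254902: log2(p) = -1.971986, -p*log2(p) = 0.502663
  p = 19/51 = 0.372549: log2(p) = -1.424498, -p*log2(p) = 0.530695
  p = 10/51 = 0.196078: log2(p) = -2.350497, -p*log2(p) = 0.460882
H = 0.288033 + 0.111224 + 0.288033 + 0.502663 + 0.530695 + 0.460882 = 2.181530

H = 2.1815 bits/symbol


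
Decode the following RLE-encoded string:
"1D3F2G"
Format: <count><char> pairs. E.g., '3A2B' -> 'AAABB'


Expanding each <count><char> pair:
  1D -> 'D'
  3F -> 'FFF'
  2G -> 'GG'

Decoded = DFFFGG


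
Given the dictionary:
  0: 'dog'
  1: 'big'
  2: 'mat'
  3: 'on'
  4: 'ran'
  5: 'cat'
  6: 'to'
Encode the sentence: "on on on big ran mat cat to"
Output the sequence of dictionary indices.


Look up each word in the dictionary:
  'on' -> 3
  'on' -> 3
  'on' -> 3
  'big' -> 1
  'ran' -> 4
  'mat' -> 2
  'cat' -> 5
  'to' -> 6

Encoded: [3, 3, 3, 1, 4, 2, 5, 6]


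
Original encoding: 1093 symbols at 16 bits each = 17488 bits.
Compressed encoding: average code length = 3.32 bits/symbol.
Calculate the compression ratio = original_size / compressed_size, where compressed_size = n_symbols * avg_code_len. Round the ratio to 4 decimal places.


original_size = n_symbols * orig_bits = 1093 * 16 = 17488 bits
compressed_size = n_symbols * avg_code_len = 1093 * 3.32 = 3628.76 bits
ratio = original_size / compressed_size = 17488 / 3628.76 = 4.8193

Compression ratio = 4.8193


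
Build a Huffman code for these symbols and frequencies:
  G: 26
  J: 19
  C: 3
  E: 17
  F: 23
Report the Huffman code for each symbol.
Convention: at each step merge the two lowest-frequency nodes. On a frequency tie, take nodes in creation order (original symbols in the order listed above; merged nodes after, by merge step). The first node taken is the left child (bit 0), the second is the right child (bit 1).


Huffman tree construction:
Step 1: Merge C(3) + E(17) = 20
Step 2: Merge J(19) + (C+E)(20) = 39
Step 3: Merge F(23) + G(26) = 49
Step 4: Merge (J+(C+E))(39) + (F+G)(49) = 88
Read each symbol's code off the tree from the root (left child = 0, right child = 1).

Codes:
  G: 11 (length 2)
  J: 00 (length 2)
  C: 010 (length 3)
  E: 011 (length 3)
  F: 10 (length 2)
Average code length: 196/88 = 2.2273 bits/symbol


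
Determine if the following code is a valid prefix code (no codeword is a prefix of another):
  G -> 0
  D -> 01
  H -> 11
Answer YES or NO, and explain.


Checking each pair (does one codeword prefix another?):
  G='0' vs D='01': prefix -- VIOLATION

NO -- this is NOT a valid prefix code. G (0) is a prefix of D (01).


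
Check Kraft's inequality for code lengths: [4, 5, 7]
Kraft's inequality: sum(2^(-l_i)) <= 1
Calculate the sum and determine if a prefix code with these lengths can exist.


Sum = 2^(-4) + 2^(-5) + 2^(-7)
    = 0.0625 + 0.03125 + 0.0078125
    = 13/128 = 0.1015625
Since 0.1015625 <= 1, Kraft's inequality IS satisfied.
A prefix code with these lengths CAN exist.

Kraft sum = 0.1015625. Satisfied.


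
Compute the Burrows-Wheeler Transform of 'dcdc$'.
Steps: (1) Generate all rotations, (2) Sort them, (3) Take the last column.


Rotations (sorted):
  0: $dcdc -> last char: c
  1: c$dcd -> last char: d
  2: cdc$d -> last char: d
  3: dc$dc -> last char: c
  4: dcdc$ -> last char: $


BWT = cddc$


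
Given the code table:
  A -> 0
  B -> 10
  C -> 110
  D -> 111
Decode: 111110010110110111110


Decoding:
111 -> D
110 -> C
0 -> A
10 -> B
110 -> C
110 -> C
111 -> D
110 -> C


Result: DCABCCDC


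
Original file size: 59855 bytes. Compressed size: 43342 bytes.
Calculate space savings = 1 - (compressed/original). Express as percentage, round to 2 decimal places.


ratio = compressed/original = 43342/59855 = 0.724117
savings = 1 - ratio = 1 - 0.724117 = 0.275883
as a percentage: 0.275883 * 100 = 27.59%

Space savings = 1 - 43342/59855 = 27.59%


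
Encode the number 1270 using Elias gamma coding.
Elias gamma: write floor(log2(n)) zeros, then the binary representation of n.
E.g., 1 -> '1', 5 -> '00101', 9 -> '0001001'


num_bits = floor(log2(1270)) + 1 = 11
leading_zeros = num_bits - 1 = 10
binary(1270) = 10011110110

Elias gamma(1270) = '0000000000' + '10011110110' = 000000000010011110110 (21 bits)


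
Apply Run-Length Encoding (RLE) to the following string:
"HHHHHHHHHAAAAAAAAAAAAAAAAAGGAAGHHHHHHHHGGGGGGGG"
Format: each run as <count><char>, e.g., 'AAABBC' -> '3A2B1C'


Scanning runs left to right:
  i=0: run of 'H' x 9 -> '9H'
  i=9: run of 'A' x 17 -> '17A'
  i=26: run of 'G' x 2 -> '2G'
  i=28: run of 'A' x 2 -> '2A'
  i=30: run of 'G' x 1 -> '1G'
  i=31: run of 'H' x 8 -> '8H'
  i=39: run of 'G' x 8 -> '8G'

RLE = 9H17A2G2A1G8H8G


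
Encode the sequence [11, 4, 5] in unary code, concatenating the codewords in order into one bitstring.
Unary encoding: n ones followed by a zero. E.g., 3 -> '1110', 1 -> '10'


Encode each number as n ones followed by a terminating 0:
  11 -> 111111111110 (12 bits)
  4 -> 11110 (5 bits)
  5 -> 111110 (6 bits)
Total length = 12 + 5 + 6 = 23 bits.

Unary([11, 4, 5]) = 11111111111011110111110 (23 bits)


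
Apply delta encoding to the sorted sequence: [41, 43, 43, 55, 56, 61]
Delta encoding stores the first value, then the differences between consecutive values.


First value: 41
Deltas:
  43 - 41 = 2
  43 - 43 = 0
  55 - 43 = 12
  56 - 55 = 1
  61 - 56 = 5


Delta encoded: [41, 2, 0, 12, 1, 5]


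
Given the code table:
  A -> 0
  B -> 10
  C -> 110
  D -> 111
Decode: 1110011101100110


Decoding:
111 -> D
0 -> A
0 -> A
111 -> D
0 -> A
110 -> C
0 -> A
110 -> C


Result: DAADACAC


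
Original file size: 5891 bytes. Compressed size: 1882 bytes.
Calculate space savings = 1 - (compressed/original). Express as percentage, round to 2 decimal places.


ratio = compressed/original = 1882/5891 = 0.31947
savings = 1 - ratio = 1 - 0.31947 = 0.68053
as a percentage: 0.68053 * 100 = 68.05%

Space savings = 1 - 1882/5891 = 68.05%


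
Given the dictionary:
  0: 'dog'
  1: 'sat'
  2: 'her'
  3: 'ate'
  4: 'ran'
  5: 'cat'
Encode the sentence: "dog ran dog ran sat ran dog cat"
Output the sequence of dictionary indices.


Look up each word in the dictionary:
  'dog' -> 0
  'ran' -> 4
  'dog' -> 0
  'ran' -> 4
  'sat' -> 1
  'ran' -> 4
  'dog' -> 0
  'cat' -> 5

Encoded: [0, 4, 0, 4, 1, 4, 0, 5]


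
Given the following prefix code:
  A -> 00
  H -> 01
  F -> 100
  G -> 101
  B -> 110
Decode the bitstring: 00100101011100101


Decoding step by step:
Bits 00 -> A
Bits 100 -> F
Bits 101 -> G
Bits 01 -> H
Bits 110 -> B
Bits 01 -> H
Bits 01 -> H


Decoded message: AFGHBHH


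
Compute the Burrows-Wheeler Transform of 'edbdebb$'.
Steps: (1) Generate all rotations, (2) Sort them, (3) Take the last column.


Rotations (sorted):
  0: $edbdebb -> last char: b
  1: b$edbdeb -> last char: b
  2: bb$edbde -> last char: e
  3: bdebb$ed -> last char: d
  4: dbdebb$e -> last char: e
  5: debb$edb -> last char: b
  6: ebb$edbd -> last char: d
  7: edbdebb$ -> last char: $


BWT = bbedebd$


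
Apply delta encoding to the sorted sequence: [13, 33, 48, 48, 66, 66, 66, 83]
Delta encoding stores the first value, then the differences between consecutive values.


First value: 13
Deltas:
  33 - 13 = 20
  48 - 33 = 15
  48 - 48 = 0
  66 - 48 = 18
  66 - 66 = 0
  66 - 66 = 0
  83 - 66 = 17


Delta encoded: [13, 20, 15, 0, 18, 0, 0, 17]


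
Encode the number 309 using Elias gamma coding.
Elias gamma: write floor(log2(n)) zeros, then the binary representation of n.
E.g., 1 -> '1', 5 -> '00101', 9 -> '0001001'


num_bits = floor(log2(309)) + 1 = 9
leading_zeros = num_bits - 1 = 8
binary(309) = 100110101

Elias gamma(309) = '00000000' + '100110101' = 00000000100110101 (17 bits)


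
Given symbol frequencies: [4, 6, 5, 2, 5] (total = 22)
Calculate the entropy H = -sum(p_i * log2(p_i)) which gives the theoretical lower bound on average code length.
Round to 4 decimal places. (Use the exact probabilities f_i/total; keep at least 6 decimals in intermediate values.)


Per-symbol terms -p_i * log2(p_i) with p_i = f_i/22:
  p = 4/22 = 0.181818: log2(p) = -2.459432, -p*log2(p) = 0.447169
  p = 6/22 = 0.272727: log2(p) = -1.874469, -p*log2(p) = 0.511219
  p = 5/22 = 0.227273: log2(p) = -2.137504, -p*log2(p) = 0.485796
  p = 2/22 = 0.090909: log2(p) = -3.459432, -p*log2(p) = 0.314494
  p = 5/22 = 0.227273: log2(p) = -2.137504, -p*log2(p) = 0.485796
H = 0.447169 + 0.511219 + 0.485796 + 0.314494 + 0.485796 = 2.244474

H = 2.2445 bits/symbol


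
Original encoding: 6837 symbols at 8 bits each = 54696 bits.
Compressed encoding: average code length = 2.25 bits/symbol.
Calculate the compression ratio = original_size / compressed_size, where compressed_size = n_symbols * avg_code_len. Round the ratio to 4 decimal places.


original_size = n_symbols * orig_bits = 6837 * 8 = 54696 bits
compressed_size = n_symbols * avg_code_len = 6837 * 2.25 = 15383.25 bits
ratio = original_size / compressed_size = 54696 / 15383.25 = 3.5556

Compression ratio = 3.5556


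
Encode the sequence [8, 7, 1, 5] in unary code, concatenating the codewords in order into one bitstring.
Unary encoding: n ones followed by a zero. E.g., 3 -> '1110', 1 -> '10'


Encode each number as n ones followed by a terminating 0:
  8 -> 111111110 (9 bits)
  7 -> 11111110 (8 bits)
  1 -> 10 (2 bits)
  5 -> 111110 (6 bits)
Total length = 9 + 8 + 2 + 6 = 25 bits.

Unary([8, 7, 1, 5]) = 1111111101111111010111110 (25 bits)


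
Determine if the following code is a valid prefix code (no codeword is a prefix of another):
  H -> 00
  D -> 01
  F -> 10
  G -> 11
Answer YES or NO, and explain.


Checking each pair (does one codeword prefix another?):
  H='00' vs D='01': no prefix
  H='00' vs F='10': no prefix
  H='00' vs G='11': no prefix
  D='01' vs H='00': no prefix
  D='01' vs F='10': no prefix
  D='01' vs G='11': no prefix
  F='10' vs H='00': no prefix
  F='10' vs D='01': no prefix
  F='10' vs G='11': no prefix
  G='11' vs H='00': no prefix
  G='11' vs D='01': no prefix
  G='11' vs F='10': no prefix
No violation found over all pairs.

YES -- this is a valid prefix code. No codeword is a prefix of any other codeword.


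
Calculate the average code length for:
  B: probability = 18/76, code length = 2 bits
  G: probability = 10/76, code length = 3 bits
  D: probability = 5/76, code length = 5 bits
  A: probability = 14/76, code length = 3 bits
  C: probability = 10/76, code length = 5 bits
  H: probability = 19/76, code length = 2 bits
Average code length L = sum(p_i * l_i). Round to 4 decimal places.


Weighted contributions p_i * l_i:
  B: (18/76) * 2 = 36/76
  G: (10/76) * 3 = 30/76
  D: (5/76) * 5 = 25/76
  A: (14/76) * 3 = 42/76
  C: (10/76) * 5 = 50/76
  H: (19/76) * 2 = 38/76
Sum = (36 + 30 + 25 + 42 + 50 + 38)/76 = 221/76

L = 221/76 = 2.9079 bits/symbol


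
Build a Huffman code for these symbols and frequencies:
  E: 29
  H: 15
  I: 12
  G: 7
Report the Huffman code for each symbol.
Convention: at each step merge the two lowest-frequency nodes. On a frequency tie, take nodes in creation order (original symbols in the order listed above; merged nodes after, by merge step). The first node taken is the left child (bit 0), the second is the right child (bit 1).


Huffman tree construction:
Step 1: Merge G(7) + I(12) = 19
Step 2: Merge H(15) + (G+I)(19) = 34
Step 3: Merge E(29) + (H+(G+I))(34) = 63
Read each symbol's code off the tree from the root (left child = 0, right child = 1).

Codes:
  E: 0 (length 1)
  H: 10 (length 2)
  I: 111 (length 3)
  G: 110 (length 3)
Average code length: 116/63 = 1.8413 bits/symbol


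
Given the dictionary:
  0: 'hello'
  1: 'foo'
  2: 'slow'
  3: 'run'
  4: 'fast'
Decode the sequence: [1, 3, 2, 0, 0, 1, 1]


Look up each index in the dictionary:
  1 -> 'foo'
  3 -> 'run'
  2 -> 'slow'
  0 -> 'hello'
  0 -> 'hello'
  1 -> 'foo'
  1 -> 'foo'

Decoded: "foo run slow hello hello foo foo"


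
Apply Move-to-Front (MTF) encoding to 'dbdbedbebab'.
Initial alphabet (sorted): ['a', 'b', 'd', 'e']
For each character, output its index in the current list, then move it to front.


MTF encoding:
'd': index 2 in ['a', 'b', 'd', 'e'] -> ['d', 'a', 'b', 'e']
'b': index 2 in ['d', 'a', 'b', 'e'] -> ['b', 'd', 'a', 'e']
'd': index 1 in ['b', 'd', 'a', 'e'] -> ['d', 'b', 'a', 'e']
'b': index 1 in ['d', 'b', 'a', 'e'] -> ['b', 'd', 'a', 'e']
'e': index 3 in ['b', 'd', 'a', 'e'] -> ['e', 'b', 'd', 'a']
'd': index 2 in ['e', 'b', 'd', 'a'] -> ['d', 'e', 'b', 'a']
'b': index 2 in ['d', 'e', 'b', 'a'] -> ['b', 'd', 'e', 'a']
'e': index 2 in ['b', 'd', 'e', 'a'] -> ['e', 'b', 'd', 'a']
'b': index 1 in ['e', 'b', 'd', 'a'] -> ['b', 'e', 'd', 'a']
'a': index 3 in ['b', 'e', 'd', 'a'] -> ['a', 'b', 'e', 'd']
'b': index 1 in ['a', 'b', 'e', 'd'] -> ['b', 'a', 'e', 'd']


Output: [2, 2, 1, 1, 3, 2, 2, 2, 1, 3, 1]


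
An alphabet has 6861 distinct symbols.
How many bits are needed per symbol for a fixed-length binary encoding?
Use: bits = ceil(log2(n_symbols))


log2(6861) = 12.7442
Bracket: 2^12 = 4096 < 6861 <= 2^13 = 8192
So ceil(log2(6861)) = 13

bits = ceil(log2(6861)) = ceil(12.7442) = 13 bits


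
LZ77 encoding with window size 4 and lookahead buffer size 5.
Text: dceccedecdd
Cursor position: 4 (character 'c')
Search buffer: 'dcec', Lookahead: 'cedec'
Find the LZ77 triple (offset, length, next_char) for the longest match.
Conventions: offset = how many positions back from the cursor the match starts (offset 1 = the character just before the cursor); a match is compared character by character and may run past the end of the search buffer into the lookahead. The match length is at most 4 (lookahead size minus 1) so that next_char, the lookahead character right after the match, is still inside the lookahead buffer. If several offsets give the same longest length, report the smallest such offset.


Try each offset into the search buffer:
  offset=1 (pos 3, char 'c'): match length 1
  offset=2 (pos 2, char 'e'): match length 0
  offset=3 (pos 1, char 'c'): match length 2
  offset=4 (pos 0, char 'd'): match length 0
Longest match has length 2 at offset 3.
next_char = character at position 4 + 2 = 6 -> 'd'

Best match: offset=3, length=2 (matching 'ce' starting at position 1)
LZ77 triple: (3, 2, 'd')


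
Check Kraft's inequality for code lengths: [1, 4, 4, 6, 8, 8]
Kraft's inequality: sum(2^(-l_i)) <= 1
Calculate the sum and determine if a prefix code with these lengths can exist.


Sum = 2^(-1) + 2^(-4) + 2^(-4) + 2^(-6) + 2^(-8) + 2^(-8)
    = 0.5 + 0.0625 + 0.0625 + 0.015625 + 0.00390625 + 0.00390625
    = 166/256 = 0.6484375
Since 0.6484375 <= 1, Kraft's inequality IS satisfied.
A prefix code with these lengths CAN exist.

Kraft sum = 0.6484375. Satisfied.


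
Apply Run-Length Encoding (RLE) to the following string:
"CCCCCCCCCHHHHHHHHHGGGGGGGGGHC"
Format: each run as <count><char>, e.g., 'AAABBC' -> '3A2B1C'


Scanning runs left to right:
  i=0: run of 'C' x 9 -> '9C'
  i=9: run of 'H' x 9 -> '9H'
  i=18: run of 'G' x 9 -> '9G'
  i=27: run of 'H' x 1 -> '1H'
  i=28: run of 'C' x 1 -> '1C'

RLE = 9C9H9G1H1C


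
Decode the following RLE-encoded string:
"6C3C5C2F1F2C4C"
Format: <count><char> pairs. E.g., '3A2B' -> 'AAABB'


Expanding each <count><char> pair:
  6C -> 'CCCCCC'
  3C -> 'CCC'
  5C -> 'CCCCC'
  2F -> 'FF'
  1F -> 'F'
  2C -> 'CC'
  4C -> 'CCCC'

Decoded = CCCCCCCCCCCCCCFFFCCCCCC


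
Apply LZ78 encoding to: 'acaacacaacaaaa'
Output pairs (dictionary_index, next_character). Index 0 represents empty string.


LZ78 encoding steps:
Dictionary: {0: ''}
Step 1: w='' (idx 0), next='a' -> output (0, 'a'), add 'a' as idx 1
Step 2: w='' (idx 0), next='c' -> output (0, 'c'), add 'c' as idx 2
Step 3: w='a' (idx 1), next='a' -> output (1, 'a'), add 'aa' as idx 3
Step 4: w='c' (idx 2), next='a' -> output (2, 'a'), add 'ca' as idx 4
Step 5: w='ca' (idx 4), next='a' -> output (4, 'a'), add 'caa' as idx 5
Step 6: w='caa' (idx 5), next='a' -> output (5, 'a'), add 'caaa' as idx 6
Step 7: w='a' (idx 1), end of input -> output (1, '')


Encoded: [(0, 'a'), (0, 'c'), (1, 'a'), (2, 'a'), (4, 'a'), (5, 'a'), (1, '')]


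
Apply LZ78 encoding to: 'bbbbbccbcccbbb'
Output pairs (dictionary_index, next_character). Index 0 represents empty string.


LZ78 encoding steps:
Dictionary: {0: ''}
Step 1: w='' (idx 0), next='b' -> output (0, 'b'), add 'b' as idx 1
Step 2: w='b' (idx 1), next='b' -> output (1, 'b'), add 'bb' as idx 2
Step 3: w='bb' (idx 2), next='c' -> output (2, 'c'), add 'bbc' as idx 3
Step 4: w='' (idx 0), next='c' -> output (0, 'c'), add 'c' as idx 4
Step 5: w='b' (idx 1), next='c' -> output (1, 'c'), add 'bc' as idx 5
Step 6: w='c' (idx 4), next='c' -> output (4, 'c'), add 'cc' as idx 6
Step 7: w='bb' (idx 2), next='b' -> output (2, 'b'), add 'bbb' as idx 7


Encoded: [(0, 'b'), (1, 'b'), (2, 'c'), (0, 'c'), (1, 'c'), (4, 'c'), (2, 'b')]


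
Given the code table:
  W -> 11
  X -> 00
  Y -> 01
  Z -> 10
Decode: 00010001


Decoding:
00 -> X
01 -> Y
00 -> X
01 -> Y


Result: XYXY


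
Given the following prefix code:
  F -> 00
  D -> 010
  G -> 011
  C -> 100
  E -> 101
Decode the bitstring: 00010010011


Decoding step by step:
Bits 00 -> F
Bits 010 -> D
Bits 010 -> D
Bits 011 -> G


Decoded message: FDDG


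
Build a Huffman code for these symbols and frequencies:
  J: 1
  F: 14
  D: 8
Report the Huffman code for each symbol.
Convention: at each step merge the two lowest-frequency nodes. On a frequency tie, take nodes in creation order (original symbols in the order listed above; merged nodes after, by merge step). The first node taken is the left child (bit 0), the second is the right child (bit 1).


Huffman tree construction:
Step 1: Merge J(1) + D(8) = 9
Step 2: Merge (J+D)(9) + F(14) = 23
Read each symbol's code off the tree from the root (left child = 0, right child = 1).

Codes:
  J: 00 (length 2)
  F: 1 (length 1)
  D: 01 (length 2)
Average code length: 32/23 = 1.3913 bits/symbol


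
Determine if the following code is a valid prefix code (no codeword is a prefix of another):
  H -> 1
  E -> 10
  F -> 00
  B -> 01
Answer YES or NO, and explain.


Checking each pair (does one codeword prefix another?):
  H='1' vs E='10': prefix -- VIOLATION

NO -- this is NOT a valid prefix code. H (1) is a prefix of E (10).


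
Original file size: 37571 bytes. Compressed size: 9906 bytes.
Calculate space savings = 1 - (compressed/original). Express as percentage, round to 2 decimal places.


ratio = compressed/original = 9906/37571 = 0.263661
savings = 1 - ratio = 1 - 0.263661 = 0.736339
as a percentage: 0.736339 * 100 = 73.63%

Space savings = 1 - 9906/37571 = 73.63%


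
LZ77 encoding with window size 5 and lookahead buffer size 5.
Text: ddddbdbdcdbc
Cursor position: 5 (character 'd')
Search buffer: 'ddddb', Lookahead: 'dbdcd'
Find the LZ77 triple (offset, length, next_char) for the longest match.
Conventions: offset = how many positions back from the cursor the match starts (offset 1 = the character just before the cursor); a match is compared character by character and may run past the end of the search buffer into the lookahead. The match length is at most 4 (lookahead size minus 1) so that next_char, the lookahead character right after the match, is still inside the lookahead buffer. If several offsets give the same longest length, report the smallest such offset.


Try each offset into the search buffer:
  offset=1 (pos 4, char 'b'): match length 0
  offset=2 (pos 3, char 'd'): match length 3
  offset=3 (pos 2, char 'd'): match length 1
  offset=4 (pos 1, char 'd'): match length 1
  offset=5 (pos 0, char 'd'): match length 1
Longest match has length 3 at offset 2.
next_char = character at position 5 + 3 = 8 -> 'c'

Best match: offset=2, length=3 (matching 'dbd' starting at position 3)
LZ77 triple: (2, 3, 'c')


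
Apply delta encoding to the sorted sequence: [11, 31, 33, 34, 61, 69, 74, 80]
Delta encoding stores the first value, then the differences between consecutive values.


First value: 11
Deltas:
  31 - 11 = 20
  33 - 31 = 2
  34 - 33 = 1
  61 - 34 = 27
  69 - 61 = 8
  74 - 69 = 5
  80 - 74 = 6


Delta encoded: [11, 20, 2, 1, 27, 8, 5, 6]


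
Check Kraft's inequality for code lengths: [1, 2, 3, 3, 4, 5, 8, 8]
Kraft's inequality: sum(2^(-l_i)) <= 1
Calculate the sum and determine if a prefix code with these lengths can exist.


Sum = 2^(-1) + 2^(-2) + 2^(-3) + 2^(-3) + 2^(-4) + 2^(-5) + 2^(-8) + 2^(-8)
    = 0.5 + 0.25 + 0.125 + 0.125 + 0.0625 + 0.03125 + 0.00390625 + 0.00390625
    = 282/256 = 1.1015625
Since 1.1015625 > 1, Kraft's inequality is NOT satisfied.
A prefix code with these lengths CANNOT exist.

Kraft sum = 1.1015625. Not satisfied.


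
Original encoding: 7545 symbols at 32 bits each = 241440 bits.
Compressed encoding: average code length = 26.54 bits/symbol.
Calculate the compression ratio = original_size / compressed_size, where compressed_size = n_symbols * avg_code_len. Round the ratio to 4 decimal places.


original_size = n_symbols * orig_bits = 7545 * 32 = 241440 bits
compressed_size = n_symbols * avg_code_len = 7545 * 26.54 = 200244.3 bits
ratio = original_size / compressed_size = 241440 / 200244.3 = 1.2057

Compression ratio = 1.2057


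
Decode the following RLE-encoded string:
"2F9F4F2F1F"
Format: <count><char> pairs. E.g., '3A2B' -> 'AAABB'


Expanding each <count><char> pair:
  2F -> 'FF'
  9F -> 'FFFFFFFFF'
  4F -> 'FFFF'
  2F -> 'FF'
  1F -> 'F'

Decoded = FFFFFFFFFFFFFFFFFF


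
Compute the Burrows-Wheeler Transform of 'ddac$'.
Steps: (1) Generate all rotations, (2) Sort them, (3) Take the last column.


Rotations (sorted):
  0: $ddac -> last char: c
  1: ac$dd -> last char: d
  2: c$dda -> last char: a
  3: dac$d -> last char: d
  4: ddac$ -> last char: $


BWT = cdad$


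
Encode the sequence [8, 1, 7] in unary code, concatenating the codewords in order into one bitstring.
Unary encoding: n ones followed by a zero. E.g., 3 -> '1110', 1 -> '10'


Encode each number as n ones followed by a terminating 0:
  8 -> 111111110 (9 bits)
  1 -> 10 (2 bits)
  7 -> 11111110 (8 bits)
Total length = 9 + 2 + 8 = 19 bits.

Unary([8, 1, 7]) = 1111111101011111110 (19 bits)


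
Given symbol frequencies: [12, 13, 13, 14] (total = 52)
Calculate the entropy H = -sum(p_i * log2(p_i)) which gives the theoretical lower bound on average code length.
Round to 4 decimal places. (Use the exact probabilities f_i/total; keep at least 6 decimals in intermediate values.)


Per-symbol terms -p_i * log2(p_i) with p_i = f_i/52:
  p = 12/52 = 0.230769: log2(p) = -2.115477, -p*log2(p) = 0.488187
  p = 13/52 = 0.250000: log2(p) = -2.000000, -p*log2(p) = 0.500000
  p = 13/52 = 0.250000: log2(p) = -2.000000, -p*log2(p) = 0.500000
  p = 14/52 = 0.269231: log2(p) = -1.893085, -p*log2(p) = 0.509677
H = 0.488187 + 0.500000 + 0.500000 + 0.509677 = 1.997864

H = 1.9979 bits/symbol


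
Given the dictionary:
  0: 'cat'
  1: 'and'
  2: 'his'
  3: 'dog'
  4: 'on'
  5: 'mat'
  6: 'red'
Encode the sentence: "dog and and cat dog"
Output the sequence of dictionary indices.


Look up each word in the dictionary:
  'dog' -> 3
  'and' -> 1
  'and' -> 1
  'cat' -> 0
  'dog' -> 3

Encoded: [3, 1, 1, 0, 3]


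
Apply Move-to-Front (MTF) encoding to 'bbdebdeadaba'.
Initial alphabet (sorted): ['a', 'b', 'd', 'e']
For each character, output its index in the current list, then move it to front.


MTF encoding:
'b': index 1 in ['a', 'b', 'd', 'e'] -> ['b', 'a', 'd', 'e']
'b': index 0 in ['b', 'a', 'd', 'e'] -> ['b', 'a', 'd', 'e']
'd': index 2 in ['b', 'a', 'd', 'e'] -> ['d', 'b', 'a', 'e']
'e': index 3 in ['d', 'b', 'a', 'e'] -> ['e', 'd', 'b', 'a']
'b': index 2 in ['e', 'd', 'b', 'a'] -> ['b', 'e', 'd', 'a']
'd': index 2 in ['b', 'e', 'd', 'a'] -> ['d', 'b', 'e', 'a']
'e': index 2 in ['d', 'b', 'e', 'a'] -> ['e', 'd', 'b', 'a']
'a': index 3 in ['e', 'd', 'b', 'a'] -> ['a', 'e', 'd', 'b']
'd': index 2 in ['a', 'e', 'd', 'b'] -> ['d', 'a', 'e', 'b']
'a': index 1 in ['d', 'a', 'e', 'b'] -> ['a', 'd', 'e', 'b']
'b': index 3 in ['a', 'd', 'e', 'b'] -> ['b', 'a', 'd', 'e']
'a': index 1 in ['b', 'a', 'd', 'e'] -> ['a', 'b', 'd', 'e']


Output: [1, 0, 2, 3, 2, 2, 2, 3, 2, 1, 3, 1]


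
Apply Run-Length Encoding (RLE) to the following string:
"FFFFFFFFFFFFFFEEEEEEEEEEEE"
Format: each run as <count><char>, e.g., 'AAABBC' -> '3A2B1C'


Scanning runs left to right:
  i=0: run of 'F' x 14 -> '14F'
  i=14: run of 'E' x 12 -> '12E'

RLE = 14F12E


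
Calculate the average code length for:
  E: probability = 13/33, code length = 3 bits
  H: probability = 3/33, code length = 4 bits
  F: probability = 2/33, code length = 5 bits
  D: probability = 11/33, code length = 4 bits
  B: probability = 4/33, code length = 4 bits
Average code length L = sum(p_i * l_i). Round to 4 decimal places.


Weighted contributions p_i * l_i:
  E: (13/33) * 3 = 39/33
  H: (3/33) * 4 = 12/33
  F: (2/33) * 5 = 10/33
  D: (11/33) * 4 = 44/33
  B: (4/33) * 4 = 16/33
Sum = (39 + 12 + 10 + 44 + 16)/33 = 121/33

L = 121/33 = 3.6667 bits/symbol


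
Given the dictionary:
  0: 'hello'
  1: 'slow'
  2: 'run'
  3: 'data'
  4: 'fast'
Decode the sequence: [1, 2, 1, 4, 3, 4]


Look up each index in the dictionary:
  1 -> 'slow'
  2 -> 'run'
  1 -> 'slow'
  4 -> 'fast'
  3 -> 'data'
  4 -> 'fast'

Decoded: "slow run slow fast data fast"


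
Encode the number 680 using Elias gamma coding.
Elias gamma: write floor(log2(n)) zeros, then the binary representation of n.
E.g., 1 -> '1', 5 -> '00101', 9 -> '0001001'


num_bits = floor(log2(680)) + 1 = 10
leading_zeros = num_bits - 1 = 9
binary(680) = 1010101000

Elias gamma(680) = '000000000' + '1010101000' = 0000000001010101000 (19 bits)


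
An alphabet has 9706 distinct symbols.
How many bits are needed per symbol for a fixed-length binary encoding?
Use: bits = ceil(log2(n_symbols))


log2(9706) = 13.2447
Bracket: 2^13 = 8192 < 9706 <= 2^14 = 16384
So ceil(log2(9706)) = 14

bits = ceil(log2(9706)) = ceil(13.2447) = 14 bits


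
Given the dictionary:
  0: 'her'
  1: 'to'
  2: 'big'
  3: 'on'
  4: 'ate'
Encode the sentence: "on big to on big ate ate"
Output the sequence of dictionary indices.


Look up each word in the dictionary:
  'on' -> 3
  'big' -> 2
  'to' -> 1
  'on' -> 3
  'big' -> 2
  'ate' -> 4
  'ate' -> 4

Encoded: [3, 2, 1, 3, 2, 4, 4]


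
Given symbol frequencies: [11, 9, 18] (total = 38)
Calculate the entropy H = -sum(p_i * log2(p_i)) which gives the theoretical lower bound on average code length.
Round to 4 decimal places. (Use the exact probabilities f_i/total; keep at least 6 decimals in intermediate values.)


Per-symbol terms -p_i * log2(p_i) with p_i = f_i/38:
  p = 11/38 = 0.289474: log2(p) = -1.788496, -p*log2(p) = 0.517722
  p = 9/38 = 0.236842: log2(p) = -2.078003, -p*log2(p) = 0.492158
  p = 18/38 = 0.473684: log2(p) = -1.078003, -p*log2(p) = 0.510633
H = 0.517722 + 0.492158 + 0.510633 = 1.520513

H = 1.5205 bits/symbol


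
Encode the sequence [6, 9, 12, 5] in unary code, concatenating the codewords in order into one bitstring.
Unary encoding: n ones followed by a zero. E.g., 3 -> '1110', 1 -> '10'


Encode each number as n ones followed by a terminating 0:
  6 -> 1111110 (7 bits)
  9 -> 1111111110 (10 bits)
  12 -> 1111111111110 (13 bits)
  5 -> 111110 (6 bits)
Total length = 7 + 10 + 13 + 6 = 36 bits.

Unary([6, 9, 12, 5]) = 111111011111111101111111111110111110 (36 bits)


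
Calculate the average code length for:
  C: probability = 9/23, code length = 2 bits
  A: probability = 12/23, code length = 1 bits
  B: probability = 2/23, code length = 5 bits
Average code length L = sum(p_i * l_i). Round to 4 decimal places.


Weighted contributions p_i * l_i:
  C: (9/23) * 2 = 18/23
  A: (12/23) * 1 = 12/23
  B: (2/23) * 5 = 10/23
Sum = (18 + 12 + 10)/23 = 40/23

L = 40/23 = 1.7391 bits/symbol


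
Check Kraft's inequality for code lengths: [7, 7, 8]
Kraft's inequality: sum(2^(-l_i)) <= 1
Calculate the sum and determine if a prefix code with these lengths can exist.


Sum = 2^(-7) + 2^(-7) + 2^(-8)
    = 0.0078125 + 0.0078125 + 0.00390625
    = 5/256 = 0.01953125
Since 0.01953125 <= 1, Kraft's inequality IS satisfied.
A prefix code with these lengths CAN exist.

Kraft sum = 0.01953125. Satisfied.


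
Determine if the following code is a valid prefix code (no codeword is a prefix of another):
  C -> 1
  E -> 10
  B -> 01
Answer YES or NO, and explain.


Checking each pair (does one codeword prefix another?):
  C='1' vs E='10': prefix -- VIOLATION

NO -- this is NOT a valid prefix code. C (1) is a prefix of E (10).


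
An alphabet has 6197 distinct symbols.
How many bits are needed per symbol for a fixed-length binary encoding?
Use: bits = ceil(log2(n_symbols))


log2(6197) = 12.5974
Bracket: 2^12 = 4096 < 6197 <= 2^13 = 8192
So ceil(log2(6197)) = 13

bits = ceil(log2(6197)) = ceil(12.5974) = 13 bits


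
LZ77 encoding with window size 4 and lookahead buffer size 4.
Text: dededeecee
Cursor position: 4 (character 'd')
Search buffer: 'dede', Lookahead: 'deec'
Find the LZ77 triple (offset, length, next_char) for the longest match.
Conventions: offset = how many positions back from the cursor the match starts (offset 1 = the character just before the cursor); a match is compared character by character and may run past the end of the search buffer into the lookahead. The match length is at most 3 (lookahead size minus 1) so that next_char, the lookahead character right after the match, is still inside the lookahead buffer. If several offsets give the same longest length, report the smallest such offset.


Try each offset into the search buffer:
  offset=1 (pos 3, char 'e'): match length 0
  offset=2 (pos 2, char 'd'): match length 2
  offset=3 (pos 1, char 'e'): match length 0
  offset=4 (pos 0, char 'd'): match length 2
Longest match has length 2, found at offsets 2, 4; take the smallest, offset 2.
next_char = character at position 4 + 2 = 6 -> 'e'

Best match: offset=2, length=2 (matching 'de' starting at position 2)
LZ77 triple: (2, 2, 'e')
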